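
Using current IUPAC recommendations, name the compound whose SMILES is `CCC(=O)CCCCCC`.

Counting along the main chain through the carbonyl gives 9 carbons: the parent is nonane.
A ketone (C=O on an internal carbon) is the principal characteristic group, giving the suffix -one.
Number the chain so that numbering from this end puts the carbonyl group at C-3 rather than C-7.
With this numbering: the carbonyl at C-3.
Putting it together: nonan-3-one.

nonan-3-one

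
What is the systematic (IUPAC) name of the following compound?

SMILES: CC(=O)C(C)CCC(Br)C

6-bromo-3-methylheptan-2-one

Counting along the main chain through the carbonyl gives 7 carbons: the parent is heptane.
A ketone (C=O on an internal carbon) is the principal characteristic group, giving the suffix -one.
The numbering direction is chosen so that numbering from this end puts the carbonyl group at C-2 rather than C-6.
That gives the carbonyl at C-2; a bromo group at C-6; a methyl group at C-3.
Substituent prefixes are cited in alphabetical order (multiplying prefixes like di-/tri- are ignored for ordering).
The name is 6-bromo-3-methylheptan-2-one.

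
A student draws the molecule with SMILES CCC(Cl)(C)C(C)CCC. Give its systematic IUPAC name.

The longest carbon chain is 7 atoms: the parent is heptane.
The numbering direction is chosen so that the substituent locant set {3,3,4} is lower than {4,5,5} at the first point of difference.
With this numbering: a chloro group at C-3; methyl groups at C-3 and C-4.
The substituents are ordered alphabetically, ignoring any di-/tri- multipliers.
The name is 3-chloro-3,4-dimethylheptane.

3-chloro-3,4-dimethylheptane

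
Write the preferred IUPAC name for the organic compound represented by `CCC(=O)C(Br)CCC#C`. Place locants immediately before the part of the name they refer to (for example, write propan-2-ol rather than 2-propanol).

4-bromooct-7-yn-3-one

The longest chain bearing the carbonyl and the multiple bond is 8 carbons long (octane).
A ketone (C=O on an internal carbon) is the principal characteristic group, giving the suffix -one.
There is one C≡C triple bond, indicated by the ending -yne.
Number the chain so that numbering from this end puts the carbonyl group at C-3 rather than C-6.
With this numbering: the carbonyl at C-3; the triple bond between C-7 and C-8; a bromo group at C-4.
Putting it together: 4-bromooct-7-yn-3-one.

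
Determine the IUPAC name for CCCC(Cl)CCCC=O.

The longest carbon chain that includes the –CHO group has 8 carbons, so the parent hydride is octane.
The highest-priority functional group is an aldehyde (terminal –CHO), so the name ends in -al.
Choose the numbering such that the aldehyde carbon is C-1 by definition.
This places a chloro group at C-5.
Assembling the pieces gives 5-chlorooctanal.

5-chlorooctanal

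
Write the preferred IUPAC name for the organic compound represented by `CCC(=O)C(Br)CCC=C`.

4-bromooct-7-en-3-one

Counting along the main chain through the carbonyl and the multiple bond gives 8 carbons: the parent is octane.
The highest-priority functional group is a ketone (C=O on an internal carbon), so the name ends in -one.
The chain contains a C=C double bond, so the unsaturation ending is -ene.
Number the chain so that numbering from this end puts the carbonyl group at C-3 rather than C-6.
With this numbering: the carbonyl at C-3; the double bond between C-7 and C-8; a bromo group at C-4.
Assembling the pieces gives 4-bromooct-7-en-3-one.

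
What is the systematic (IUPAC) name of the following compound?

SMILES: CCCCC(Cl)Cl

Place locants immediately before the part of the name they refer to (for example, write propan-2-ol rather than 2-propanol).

1,1-dichloropentane

The longest carbon chain is 5 atoms: the parent is pentane.
The numbering direction is chosen so that the substituent locant set {1,1} is lower than {5,5} at the first point of difference.
That gives two chloro groups at C-1.
Assembling the pieces gives 1,1-dichloropentane.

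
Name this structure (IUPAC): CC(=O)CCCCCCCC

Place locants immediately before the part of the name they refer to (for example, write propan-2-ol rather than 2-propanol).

decan-2-one

Counting along the main chain through the carbonyl gives 10 carbons: the parent is decane.
A ketone (C=O on an internal carbon) is the principal characteristic group, giving the suffix -one.
The numbering direction is chosen so that numbering from this end puts the carbonyl group at C-2 rather than C-9.
This places the carbonyl at C-2.
Assembling the pieces gives decan-2-one.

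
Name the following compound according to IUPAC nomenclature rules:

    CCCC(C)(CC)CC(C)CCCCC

The longest continuous carbon chain has 11 atoms, so the parent hydride is undecane.
Number the chain so that the substituent locant set {4,4,6} is lower than {6,8,8} at the first point of difference.
This places an ethyl group at C-4; methyl groups at C-4 and C-6.
Substituent prefixes are cited in alphabetical order (multiplying prefixes like di-/tri- are ignored for ordering).
The name is 4-ethyl-4,6-dimethylundecane.

4-ethyl-4,6-dimethylundecane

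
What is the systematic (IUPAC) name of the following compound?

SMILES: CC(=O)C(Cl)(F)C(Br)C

4-bromo-3-chloro-3-fluoropentan-2-one

Counting along the main chain through the carbonyl gives 5 carbons: the parent is pentane.
The principal characteristic group is a ketone (C=O on an internal carbon), named with the suffix -one.
Number the chain so that numbering from this end puts the carbonyl group at C-2 rather than C-4.
That gives the carbonyl at C-2; a bromo group at C-4; a chloro group at C-3; a fluoro group at C-3.
Substituent prefixes are cited in alphabetical order (multiplying prefixes like di-/tri- are ignored for ordering).
Assembling the pieces gives 4-bromo-3-chloro-3-fluoropentan-2-one.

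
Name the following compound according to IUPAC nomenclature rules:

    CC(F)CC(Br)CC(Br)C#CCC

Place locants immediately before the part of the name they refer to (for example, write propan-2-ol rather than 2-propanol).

The longest carbon chain that includes the multiple bond has 10 carbons, so the parent hydride is decane.
A C≡C triple bond in the chain gives the infix -yne-.
Number the chain so that numbering from this end puts the triple bond at C-3 rather than C-7.
With this numbering: the triple bond between C-3 and C-4; bromo groups at C-5 and C-7; a fluoro group at C-9.
Prefixes are listed alphabetically: bromo, fluoro.
Putting it together: 5,7-dibromo-9-fluorodec-3-yne.

5,7-dibromo-9-fluorodec-3-yne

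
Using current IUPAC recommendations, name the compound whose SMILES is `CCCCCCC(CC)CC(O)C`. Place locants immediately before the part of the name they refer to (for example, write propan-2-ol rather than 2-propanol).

Counting along the main chain through the –OH group gives 10 carbons: the parent is decane.
The highest-priority functional group is an alcohol (–OH), so the name ends in -ol.
Number the chain so that numbering from this end puts the hydroxyl group at C-2 rather than C-9.
This places the hydroxyl at C-2; an ethyl group at C-4.
The name is 4-ethyldecan-2-ol.

4-ethyldecan-2-ol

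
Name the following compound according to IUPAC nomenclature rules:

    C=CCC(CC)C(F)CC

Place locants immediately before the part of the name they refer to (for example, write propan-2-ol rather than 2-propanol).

4-ethyl-5-fluorohept-1-ene

The longest carbon chain that includes the multiple bond has 7 carbons, so the parent hydride is heptane.
A C=C double bond in the chain gives the infix -ene-.
Number the chain so that numbering from this end puts the double bond at C-1 rather than C-6.
With this numbering: the double bond between C-1 and C-2; an ethyl group at C-4; a fluoro group at C-5.
Substituent prefixes are cited in alphabetical order (multiplying prefixes like di-/tri- are ignored for ordering).
Putting it together: 4-ethyl-5-fluorohept-1-ene.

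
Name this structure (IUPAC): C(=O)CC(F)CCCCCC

3-fluorononanal

Counting along the main chain through the –CHO group gives 9 carbons: the parent is nonane.
An aldehyde (terminal –CHO) is the principal characteristic group, giving the suffix -al.
Number the chain so that the aldehyde carbon is C-1 by definition.
With this numbering: a fluoro group at C-3.
Assembling the pieces gives 3-fluorononanal.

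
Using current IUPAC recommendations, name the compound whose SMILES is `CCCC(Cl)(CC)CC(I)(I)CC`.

5-chloro-5-ethyl-3,3-diiodooctane

The longest continuous carbon chain has 8 atoms, so the parent hydride is octane.
The numbering direction is chosen so that the substituent locant set {3,3,5,5} is lower than {4,4,6,6} at the first point of difference.
With this numbering: a chloro group at C-5; an ethyl group at C-5; two iodo groups at C-3.
Substituent prefixes are cited in alphabetical order (multiplying prefixes like di-/tri- are ignored for ordering).
Assembling the pieces gives 5-chloro-5-ethyl-3,3-diiodooctane.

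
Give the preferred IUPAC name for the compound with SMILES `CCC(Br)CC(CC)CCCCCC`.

3-bromo-5-ethylundecane

The parent chain contains 11 carbons (undecane).
Number the chain so that the substituent locant set {3,5} is lower than {7,9} at the first point of difference.
This places a bromo group at C-3; an ethyl group at C-5.
Prefixes are listed alphabetically: bromo, ethyl.
Putting it together: 3-bromo-5-ethylundecane.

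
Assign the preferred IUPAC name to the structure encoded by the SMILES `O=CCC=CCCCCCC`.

dec-3-enal

The longest chain bearing the –CHO group and the multiple bond is 10 carbons long (decane).
The principal characteristic group is an aldehyde (terminal –CHO), named with the suffix -al.
There is one C=C double bond, indicated by the ending -ene.
Choose the numbering such that the aldehyde carbon is C-1 by definition.
That gives the double bond between C-3 and C-4.
Putting it together: dec-3-enal.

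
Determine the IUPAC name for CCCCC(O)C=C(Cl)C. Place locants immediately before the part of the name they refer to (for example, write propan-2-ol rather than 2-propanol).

The longest chain bearing the –OH group and the multiple bond is 8 carbons long (octane).
An alcohol (–OH) is the principal characteristic group, giving the suffix -ol.
The chain contains a C=C double bond, so the unsaturation ending is -ene.
Choose the numbering such that numbering from this end puts the hydroxyl group at C-4 rather than C-5.
With this numbering: the hydroxyl at C-4; the double bond between C-2 and C-3; a chloro group at C-2.
The name is 2-chlorooct-2-en-4-ol.

2-chlorooct-2-en-4-ol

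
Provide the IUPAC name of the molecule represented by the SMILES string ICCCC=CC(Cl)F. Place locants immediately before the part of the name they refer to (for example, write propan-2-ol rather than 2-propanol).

Counting along the main chain through the multiple bond gives 6 carbons: the parent is hexane.
A C=C double bond in the chain gives the infix -ene-.
Choose the numbering such that numbering from this end puts the double bond at C-2 rather than C-4.
With this numbering: the double bond between C-2 and C-3; a chloro group at C-1; a fluoro group at C-1; an iodo group at C-6.
The substituents are ordered alphabetically, ignoring any di-/tri- multipliers.
The name is 1-chloro-1-fluoro-6-iodohex-2-ene.

1-chloro-1-fluoro-6-iodohex-2-ene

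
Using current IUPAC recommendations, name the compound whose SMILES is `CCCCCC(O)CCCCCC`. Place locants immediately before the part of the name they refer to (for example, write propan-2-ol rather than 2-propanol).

The longest carbon chain that includes the –OH group has 12 carbons, so the parent hydride is dodecane.
An alcohol (–OH) is the principal characteristic group, giving the suffix -ol.
The numbering direction is chosen so that numbering from this end puts the hydroxyl group at C-6 rather than C-7.
That gives the hydroxyl at C-6.
The name is dodecan-6-ol.

dodecan-6-ol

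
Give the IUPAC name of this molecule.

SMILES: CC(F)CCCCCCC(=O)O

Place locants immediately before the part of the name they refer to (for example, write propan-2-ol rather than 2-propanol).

Counting along the main chain through the –COOH group gives 9 carbons: the parent is nonane.
The principal characteristic group is a carboxylic acid (terminal –COOH), named with the suffix -oic acid.
Number the chain so that the carboxylic acid carbon is C-1 by definition.
That gives a fluoro group at C-8.
Assembling the pieces gives 8-fluorononanoic acid.

8-fluorononanoic acid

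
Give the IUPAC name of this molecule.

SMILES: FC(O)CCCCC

The longest chain bearing the –OH group is 6 carbons long (hexane).
The highest-priority functional group is an alcohol (–OH), so the name ends in -ol.
Choose the numbering such that numbering from this end puts the hydroxyl group at C-1 rather than C-6.
That gives the hydroxyl at C-1; a fluoro group at C-1.
The name is 1-fluorohexan-1-ol.

1-fluorohexan-1-ol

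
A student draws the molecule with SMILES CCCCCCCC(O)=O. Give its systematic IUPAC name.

octanoic acid

The longest carbon chain that includes the –COOH group has 8 carbons, so the parent hydride is octane.
The highest-priority functional group is a carboxylic acid (terminal –COOH), so the name ends in -oic acid.
Number the chain so that the carboxylic acid carbon is C-1 by definition.
The name is octanoic acid.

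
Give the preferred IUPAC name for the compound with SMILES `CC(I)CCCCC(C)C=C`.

8-iodo-3-methylnon-1-ene

Counting along the main chain through the multiple bond gives 9 carbons: the parent is nonane.
The chain contains a C=C double bond, so the unsaturation ending is -ene.
Number the chain so that numbering from this end puts the double bond at C-1 rather than C-8.
This places the double bond between C-1 and C-2; an iodo group at C-8; a methyl group at C-3.
The substituents are ordered alphabetically, ignoring any di-/tri- multipliers.
Assembling the pieces gives 8-iodo-3-methylnon-1-ene.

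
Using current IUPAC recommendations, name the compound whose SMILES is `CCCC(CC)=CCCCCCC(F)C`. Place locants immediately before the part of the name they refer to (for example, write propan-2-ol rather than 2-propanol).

4-ethyl-11-fluorododec-4-ene

The longest carbon chain that includes the multiple bond has 12 carbons, so the parent hydride is dodecane.
There is one C=C double bond, indicated by the ending -ene.
Number the chain so that numbering from this end puts the double bond at C-4 rather than C-8.
With this numbering: the double bond between C-4 and C-5; an ethyl group at C-4; a fluoro group at C-11.
Substituent prefixes are cited in alphabetical order (multiplying prefixes like di-/tri- are ignored for ordering).
Assembling the pieces gives 4-ethyl-11-fluorododec-4-ene.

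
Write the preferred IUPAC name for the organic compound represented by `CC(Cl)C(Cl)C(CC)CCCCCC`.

The parent chain contains 10 carbons (decane).
Choose the numbering such that the substituent locant set {2,3,4} is lower than {7,8,9} at the first point of difference.
That gives chloro groups at C-2 and C-3; an ethyl group at C-4.
Prefixes are listed alphabetically: chloro, ethyl.
Assembling the pieces gives 2,3-dichloro-4-ethyldecane.

2,3-dichloro-4-ethyldecane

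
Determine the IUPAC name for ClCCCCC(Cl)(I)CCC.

1,5-dichloro-5-iodooctane

The parent chain contains 8 carbons (octane).
Number the chain so that the substituent locant set {1,5,5} is lower than {4,4,8} at the first point of difference.
With this numbering: chloro groups at C-1 and C-5; an iodo group at C-5.
Prefixes are listed alphabetically: chloro, iodo.
The name is 1,5-dichloro-5-iodooctane.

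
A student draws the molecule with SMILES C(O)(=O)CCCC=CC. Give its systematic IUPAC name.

Counting along the main chain through the –COOH group and the multiple bond gives 7 carbons: the parent is heptane.
The highest-priority functional group is a carboxylic acid (terminal –COOH), so the name ends in -oic acid.
The chain contains a C=C double bond, so the unsaturation ending is -ene.
Number the chain so that the carboxylic acid carbon is C-1 by definition.
That gives the double bond between C-5 and C-6.
Assembling the pieces gives hept-5-enoic acid.

hept-5-enoic acid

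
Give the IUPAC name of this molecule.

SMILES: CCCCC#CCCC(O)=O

non-4-ynoic acid

The longest carbon chain that includes the –COOH group and the multiple bond has 9 carbons, so the parent hydride is nonane.
The principal characteristic group is a carboxylic acid (terminal –COOH), named with the suffix -oic acid.
A C≡C triple bond in the chain gives the infix -yne-.
The numbering direction is chosen so that the carboxylic acid carbon is C-1 by definition.
With this numbering: the triple bond between C-4 and C-5.
Assembling the pieces gives non-4-ynoic acid.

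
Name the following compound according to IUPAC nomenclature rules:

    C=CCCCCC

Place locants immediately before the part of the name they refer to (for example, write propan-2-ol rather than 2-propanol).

The longest chain bearing the multiple bond is 7 carbons long (heptane).
A C=C double bond in the chain gives the infix -ene-.
Number the chain so that numbering from this end puts the double bond at C-1 rather than C-6.
This places the double bond between C-1 and C-2.
The name is hept-1-ene.

hept-1-ene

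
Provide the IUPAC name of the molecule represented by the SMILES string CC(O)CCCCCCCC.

The longest carbon chain that includes the –OH group has 10 carbons, so the parent hydride is decane.
The principal characteristic group is an alcohol (–OH), named with the suffix -ol.
Choose the numbering such that numbering from this end puts the hydroxyl group at C-2 rather than C-9.
This places the hydroxyl at C-2.
Putting it together: decan-2-ol.

decan-2-ol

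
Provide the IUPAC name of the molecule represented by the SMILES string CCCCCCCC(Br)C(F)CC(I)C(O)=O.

5-bromo-4-fluoro-2-iodododecanoic acid

The longest carbon chain that includes the –COOH group has 12 carbons, so the parent hydride is dodecane.
A carboxylic acid (terminal –COOH) is the principal characteristic group, giving the suffix -oic acid.
Choose the numbering such that the carboxylic acid carbon is C-1 by definition.
This places a bromo group at C-5; a fluoro group at C-4; an iodo group at C-2.
Prefixes are listed alphabetically: bromo, fluoro, iodo.
Assembling the pieces gives 5-bromo-4-fluoro-2-iodododecanoic acid.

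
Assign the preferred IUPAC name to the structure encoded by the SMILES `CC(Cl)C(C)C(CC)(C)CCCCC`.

2-chloro-4-ethyl-3,4-dimethylnonane

The longest carbon chain is 9 atoms: the parent is nonane.
Number the chain so that the substituent locant set {2,3,4,4} is lower than {6,6,7,8} at the first point of difference.
That gives a chloro group at C-2; an ethyl group at C-4; methyl groups at C-3 and C-4.
Substituent prefixes are cited in alphabetical order (multiplying prefixes like di-/tri- are ignored for ordering).
The name is 2-chloro-4-ethyl-3,4-dimethylnonane.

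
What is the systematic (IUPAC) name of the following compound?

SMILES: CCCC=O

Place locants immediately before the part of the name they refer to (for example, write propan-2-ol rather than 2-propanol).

The longest chain bearing the –CHO group is 4 carbons long (butane).
The highest-priority functional group is an aldehyde (terminal –CHO), so the name ends in -al.
Number the chain so that the aldehyde carbon is C-1 by definition.
Putting it together: butanal.

butanal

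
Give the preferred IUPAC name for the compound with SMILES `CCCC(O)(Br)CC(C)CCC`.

4-bromo-6-methylnonan-4-ol

The longest chain bearing the –OH group is 9 carbons long (nonane).
The principal characteristic group is an alcohol (–OH), named with the suffix -ol.
Choose the numbering such that numbering from this end puts the hydroxyl group at C-4 rather than C-6.
That gives the hydroxyl at C-4; a bromo group at C-4; a methyl group at C-6.
The substituents are ordered alphabetically, ignoring any di-/tri- multipliers.
Putting it together: 4-bromo-6-methylnonan-4-ol.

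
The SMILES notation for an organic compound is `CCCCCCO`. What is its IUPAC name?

Counting along the main chain through the –OH group gives 6 carbons: the parent is hexane.
An alcohol (–OH) is the principal characteristic group, giving the suffix -ol.
Number the chain so that numbering from this end puts the hydroxyl group at C-1 rather than C-6.
With this numbering: the hydroxyl at C-1.
Assembling the pieces gives hexan-1-ol.

hexan-1-ol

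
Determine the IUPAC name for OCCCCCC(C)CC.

6-methyloctan-1-ol

Counting along the main chain through the –OH group gives 8 carbons: the parent is octane.
The highest-priority functional group is an alcohol (–OH), so the name ends in -ol.
Number the chain so that numbering from this end puts the hydroxyl group at C-1 rather than C-8.
This places the hydroxyl at C-1; a methyl group at C-6.
Putting it together: 6-methyloctan-1-ol.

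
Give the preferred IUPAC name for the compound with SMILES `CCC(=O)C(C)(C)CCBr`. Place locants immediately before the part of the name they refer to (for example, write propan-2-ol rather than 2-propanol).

Counting along the main chain through the carbonyl gives 6 carbons: the parent is hexane.
A ketone (C=O on an internal carbon) is the principal characteristic group, giving the suffix -one.
The numbering direction is chosen so that numbering from this end puts the carbonyl group at C-3 rather than C-4.
This places the carbonyl at C-3; a bromo group at C-6; two methyl groups at C-4.
Prefixes are listed alphabetically: bromo, methyl.
Putting it together: 6-bromo-4,4-dimethylhexan-3-one.

6-bromo-4,4-dimethylhexan-3-one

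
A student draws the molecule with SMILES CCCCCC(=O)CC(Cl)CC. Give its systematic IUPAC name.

3-chlorodecan-5-one

The longest chain bearing the carbonyl is 10 carbons long (decane).
A ketone (C=O on an internal carbon) is the principal characteristic group, giving the suffix -one.
Number the chain so that numbering from this end puts the carbonyl group at C-5 rather than C-6.
That gives the carbonyl at C-5; a chloro group at C-3.
The name is 3-chlorodecan-5-one.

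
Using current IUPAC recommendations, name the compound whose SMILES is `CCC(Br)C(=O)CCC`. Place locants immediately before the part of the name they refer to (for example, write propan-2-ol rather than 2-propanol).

3-bromoheptan-4-one

Counting along the main chain through the carbonyl gives 7 carbons: the parent is heptane.
The highest-priority functional group is a ketone (C=O on an internal carbon), so the name ends in -one.
Choose the numbering such that the substituent locant set {3} is lower than {5} at the first point of difference.
This places the carbonyl at C-4; a bromo group at C-3.
Assembling the pieces gives 3-bromoheptan-4-one.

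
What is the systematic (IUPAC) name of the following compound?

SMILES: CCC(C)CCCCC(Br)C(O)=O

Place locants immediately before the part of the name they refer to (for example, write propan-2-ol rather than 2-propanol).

The longest chain bearing the –COOH group is 9 carbons long (nonane).
The principal characteristic group is a carboxylic acid (terminal –COOH), named with the suffix -oic acid.
Choose the numbering such that the carboxylic acid carbon is C-1 by definition.
That gives a bromo group at C-2; a methyl group at C-7.
Prefixes are listed alphabetically: bromo, methyl.
The name is 2-bromo-7-methylnonanoic acid.

2-bromo-7-methylnonanoic acid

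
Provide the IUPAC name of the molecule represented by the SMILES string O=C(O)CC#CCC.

hex-3-ynoic acid

The longest carbon chain that includes the –COOH group and the multiple bond has 6 carbons, so the parent hydride is hexane.
A carboxylic acid (terminal –COOH) is the principal characteristic group, giving the suffix -oic acid.
The chain contains a C≡C triple bond, so the unsaturation ending is -yne.
Number the chain so that the carboxylic acid carbon is C-1 by definition.
That gives the triple bond between C-3 and C-4.
Putting it together: hex-3-ynoic acid.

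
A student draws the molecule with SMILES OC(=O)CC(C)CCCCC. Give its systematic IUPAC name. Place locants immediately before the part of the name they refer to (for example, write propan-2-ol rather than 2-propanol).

3-methyloctanoic acid

Counting along the main chain through the –COOH group gives 8 carbons: the parent is octane.
A carboxylic acid (terminal –COOH) is the principal characteristic group, giving the suffix -oic acid.
The numbering direction is chosen so that the carboxylic acid carbon is C-1 by definition.
This places a methyl group at C-3.
Assembling the pieces gives 3-methyloctanoic acid.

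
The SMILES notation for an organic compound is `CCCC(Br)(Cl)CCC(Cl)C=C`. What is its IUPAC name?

The longest chain bearing the multiple bond is 9 carbons long (nonane).
There is one C=C double bond, indicated by the ending -ene.
Number the chain so that numbering from this end puts the double bond at C-1 rather than C-8.
This places the double bond between C-1 and C-2; a bromo group at C-6; chloro groups at C-3 and C-6.
Substituent prefixes are cited in alphabetical order (multiplying prefixes like di-/tri- are ignored for ordering).
The name is 6-bromo-3,6-dichloronon-1-ene.

6-bromo-3,6-dichloronon-1-ene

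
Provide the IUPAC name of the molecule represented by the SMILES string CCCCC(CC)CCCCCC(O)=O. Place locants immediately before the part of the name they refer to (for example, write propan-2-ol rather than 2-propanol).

The longest carbon chain that includes the –COOH group has 11 carbons, so the parent hydride is undecane.
A carboxylic acid (terminal –COOH) is the principal characteristic group, giving the suffix -oic acid.
The numbering direction is chosen so that the carboxylic acid carbon is C-1 by definition.
With this numbering: an ethyl group at C-7.
Putting it together: 7-ethylundecanoic acid.

7-ethylundecanoic acid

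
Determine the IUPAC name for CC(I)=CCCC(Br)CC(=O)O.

3-bromo-7-iodooct-6-enoic acid

The longest carbon chain that includes the –COOH group and the multiple bond has 8 carbons, so the parent hydride is octane.
A carboxylic acid (terminal –COOH) is the principal characteristic group, giving the suffix -oic acid.
There is one C=C double bond, indicated by the ending -ene.
Number the chain so that the carboxylic acid carbon is C-1 by definition.
This places the double bond between C-6 and C-7; a bromo group at C-3; an iodo group at C-7.
Prefixes are listed alphabetically: bromo, iodo.
Assembling the pieces gives 3-bromo-7-iodooct-6-enoic acid.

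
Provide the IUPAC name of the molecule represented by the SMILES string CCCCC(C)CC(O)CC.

The longest carbon chain that includes the –OH group has 9 carbons, so the parent hydride is nonane.
The principal characteristic group is an alcohol (–OH), named with the suffix -ol.
The numbering direction is chosen so that numbering from this end puts the hydroxyl group at C-3 rather than C-7.
This places the hydroxyl at C-3; a methyl group at C-5.
Assembling the pieces gives 5-methylnonan-3-ol.

5-methylnonan-3-ol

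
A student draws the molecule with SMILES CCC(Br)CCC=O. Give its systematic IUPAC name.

4-bromohexanal

The longest carbon chain that includes the –CHO group has 6 carbons, so the parent hydride is hexane.
An aldehyde (terminal –CHO) is the principal characteristic group, giving the suffix -al.
Number the chain so that the aldehyde carbon is C-1 by definition.
This places a bromo group at C-4.
Putting it together: 4-bromohexanal.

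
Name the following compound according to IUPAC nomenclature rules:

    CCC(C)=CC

The longest chain bearing the multiple bond is 5 carbons long (pentane).
A C=C double bond in the chain gives the infix -ene-.
Choose the numbering such that numbering from this end puts the double bond at C-2 rather than C-3.
This places the double bond between C-2 and C-3; a methyl group at C-3.
Putting it together: 3-methylpent-2-ene.

3-methylpent-2-ene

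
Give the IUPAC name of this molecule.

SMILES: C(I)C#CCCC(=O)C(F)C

The longest chain bearing the carbonyl and the multiple bond is 8 carbons long (octane).
The highest-priority functional group is a ketone (C=O on an internal carbon), so the name ends in -one.
A C≡C triple bond in the chain gives the infix -yne-.
Choose the numbering such that numbering from this end puts the carbonyl group at C-3 rather than C-6.
This places the carbonyl at C-3; the triple bond between C-6 and C-7; a fluoro group at C-2; an iodo group at C-8.
Prefixes are listed alphabetically: fluoro, iodo.
Assembling the pieces gives 2-fluoro-8-iodooct-6-yn-3-one.

2-fluoro-8-iodooct-6-yn-3-one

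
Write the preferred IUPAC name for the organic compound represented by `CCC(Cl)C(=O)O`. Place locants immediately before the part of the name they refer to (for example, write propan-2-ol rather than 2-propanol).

Counting along the main chain through the –COOH group gives 4 carbons: the parent is butane.
A carboxylic acid (terminal –COOH) is the principal characteristic group, giving the suffix -oic acid.
The numbering direction is chosen so that the carboxylic acid carbon is C-1 by definition.
With this numbering: a chloro group at C-2.
Putting it together: 2-chlorobutanoic acid.

2-chlorobutanoic acid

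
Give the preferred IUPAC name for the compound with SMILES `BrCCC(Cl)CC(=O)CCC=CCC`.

1-bromo-3-chloroundec-8-en-5-one

The longest chain bearing the carbonyl and the multiple bond is 11 carbons long (undecane).
The highest-priority functional group is a ketone (C=O on an internal carbon), so the name ends in -one.
The chain contains a C=C double bond, so the unsaturation ending is -ene.
Number the chain so that numbering from this end puts the carbonyl group at C-5 rather than C-7.
With this numbering: the carbonyl at C-5; the double bond between C-8 and C-9; a bromo group at C-1; a chloro group at C-3.
Substituent prefixes are cited in alphabetical order (multiplying prefixes like di-/tri- are ignored for ordering).
The name is 1-bromo-3-chloroundec-8-en-5-one.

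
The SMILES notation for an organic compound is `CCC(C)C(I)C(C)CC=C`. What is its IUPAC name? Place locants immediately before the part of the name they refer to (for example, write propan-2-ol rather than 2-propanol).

5-iodo-4,6-dimethyloct-1-ene

The longest carbon chain that includes the multiple bond has 8 carbons, so the parent hydride is octane.
The chain contains a C=C double bond, so the unsaturation ending is -ene.
Number the chain so that numbering from this end puts the double bond at C-1 rather than C-7.
That gives the double bond between C-1 and C-2; an iodo group at C-5; methyl groups at C-4 and C-6.
The substituents are ordered alphabetically, ignoring any di-/tri- multipliers.
Assembling the pieces gives 5-iodo-4,6-dimethyloct-1-ene.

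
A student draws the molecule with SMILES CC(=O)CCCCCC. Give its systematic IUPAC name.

The longest chain bearing the carbonyl is 8 carbons long (octane).
The principal characteristic group is a ketone (C=O on an internal carbon), named with the suffix -one.
Choose the numbering such that numbering from this end puts the carbonyl group at C-2 rather than C-7.
With this numbering: the carbonyl at C-2.
The name is octan-2-one.

octan-2-one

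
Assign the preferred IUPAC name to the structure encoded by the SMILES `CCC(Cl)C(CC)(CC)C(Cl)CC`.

3,5-dichloro-4,4-diethylheptane

The longest carbon chain is 7 atoms: the parent is heptane.
The molecule is symmetric, so either numbering direction gives the same locants.
This places chloro groups at C-3 and C-5; two ethyl groups at C-4.
Prefixes are listed alphabetically: chloro, ethyl.
Assembling the pieces gives 3,5-dichloro-4,4-diethylheptane.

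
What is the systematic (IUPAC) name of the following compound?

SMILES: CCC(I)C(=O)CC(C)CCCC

The longest carbon chain that includes the carbonyl has 10 carbons, so the parent hydride is decane.
The principal characteristic group is a ketone (C=O on an internal carbon), named with the suffix -one.
The numbering direction is chosen so that numbering from this end puts the carbonyl group at C-4 rather than C-7.
With this numbering: the carbonyl at C-4; an iodo group at C-3; a methyl group at C-6.
The substituents are ordered alphabetically, ignoring any di-/tri- multipliers.
Assembling the pieces gives 3-iodo-6-methyldecan-4-one.

3-iodo-6-methyldecan-4-one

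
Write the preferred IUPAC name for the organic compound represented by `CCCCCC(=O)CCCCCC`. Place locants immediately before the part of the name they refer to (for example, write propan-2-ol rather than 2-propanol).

dodecan-6-one

The longest carbon chain that includes the carbonyl has 12 carbons, so the parent hydride is dodecane.
The principal characteristic group is a ketone (C=O on an internal carbon), named with the suffix -one.
Choose the numbering such that numbering from this end puts the carbonyl group at C-6 rather than C-7.
This places the carbonyl at C-6.
The name is dodecan-6-one.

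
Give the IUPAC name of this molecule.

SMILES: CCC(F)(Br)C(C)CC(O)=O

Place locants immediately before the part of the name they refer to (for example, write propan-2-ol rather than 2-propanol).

The longest carbon chain that includes the –COOH group has 6 carbons, so the parent hydride is hexane.
The principal characteristic group is a carboxylic acid (terminal –COOH), named with the suffix -oic acid.
Number the chain so that the carboxylic acid carbon is C-1 by definition.
With this numbering: a bromo group at C-4; a fluoro group at C-4; a methyl group at C-3.
The substituents are ordered alphabetically, ignoring any di-/tri- multipliers.
Putting it together: 4-bromo-4-fluoro-3-methylhexanoic acid.

4-bromo-4-fluoro-3-methylhexanoic acid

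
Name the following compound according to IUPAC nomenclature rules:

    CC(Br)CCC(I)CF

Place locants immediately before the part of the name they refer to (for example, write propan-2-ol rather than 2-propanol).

The longest continuous carbon chain has 6 atoms, so the parent hydride is hexane.
Choose the numbering such that the substituent locant set {1,2,5} is lower than {2,5,6} at the first point of difference.
That gives a bromo group at C-5; a fluoro group at C-1; an iodo group at C-2.
Prefixes are listed alphabetically: bromo, fluoro, iodo.
Putting it together: 5-bromo-1-fluoro-2-iodohexane.

5-bromo-1-fluoro-2-iodohexane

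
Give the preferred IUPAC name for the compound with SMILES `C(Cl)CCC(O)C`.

5-chloropentan-2-ol

The longest carbon chain that includes the –OH group has 5 carbons, so the parent hydride is pentane.
The principal characteristic group is an alcohol (–OH), named with the suffix -ol.
Number the chain so that numbering from this end puts the hydroxyl group at C-2 rather than C-4.
This places the hydroxyl at C-2; a chloro group at C-5.
Assembling the pieces gives 5-chloropentan-2-ol.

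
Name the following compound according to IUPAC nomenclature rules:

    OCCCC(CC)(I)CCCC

4-ethyl-4-iodooctan-1-ol

Counting along the main chain through the –OH group gives 8 carbons: the parent is octane.
The principal characteristic group is an alcohol (–OH), named with the suffix -ol.
Choose the numbering such that numbering from this end puts the hydroxyl group at C-1 rather than C-8.
That gives the hydroxyl at C-1; an ethyl group at C-4; an iodo group at C-4.
The substituents are ordered alphabetically, ignoring any di-/tri- multipliers.
Assembling the pieces gives 4-ethyl-4-iodooctan-1-ol.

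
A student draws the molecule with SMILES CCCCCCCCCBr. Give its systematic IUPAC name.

1-bromononane

The parent chain contains 9 carbons (nonane).
Choose the numbering such that the substituent locant set {1} is lower than {9} at the first point of difference.
This places a bromo group at C-1.
Putting it together: 1-bromononane.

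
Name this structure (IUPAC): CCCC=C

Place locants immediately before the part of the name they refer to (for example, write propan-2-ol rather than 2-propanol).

Counting along the main chain through the multiple bond gives 5 carbons: the parent is pentane.
A C=C double bond in the chain gives the infix -ene-.
The numbering direction is chosen so that numbering from this end puts the double bond at C-1 rather than C-4.
That gives the double bond between C-1 and C-2.
Assembling the pieces gives pent-1-ene.

pent-1-ene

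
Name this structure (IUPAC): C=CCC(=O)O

but-3-enoic acid

The longest chain bearing the –COOH group and the multiple bond is 4 carbons long (butane).
The principal characteristic group is a carboxylic acid (terminal –COOH), named with the suffix -oic acid.
There is one C=C double bond, indicated by the ending -ene.
Number the chain so that the carboxylic acid carbon is C-1 by definition.
This places the double bond between C-3 and C-4.
The name is but-3-enoic acid.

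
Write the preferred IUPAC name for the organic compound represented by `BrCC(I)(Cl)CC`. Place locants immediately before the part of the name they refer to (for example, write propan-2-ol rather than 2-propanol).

1-bromo-2-chloro-2-iodobutane

The longest carbon chain is 4 atoms: the parent is butane.
Choose the numbering such that the substituent locant set {1,2,2} is lower than {3,3,4} at the first point of difference.
With this numbering: a bromo group at C-1; a chloro group at C-2; an iodo group at C-2.
Prefixes are listed alphabetically: bromo, chloro, iodo.
The name is 1-bromo-2-chloro-2-iodobutane.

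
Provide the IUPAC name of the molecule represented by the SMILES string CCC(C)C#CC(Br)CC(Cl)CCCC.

6-bromo-8-chloro-3-methyldodec-4-yne

Counting along the main chain through the multiple bond gives 12 carbons: the parent is dodecane.
A C≡C triple bond in the chain gives the infix -yne-.
Choose the numbering such that numbering from this end puts the triple bond at C-4 rather than C-8.
With this numbering: the triple bond between C-4 and C-5; a bromo group at C-6; a chloro group at C-8; a methyl group at C-3.
Substituent prefixes are cited in alphabetical order (multiplying prefixes like di-/tri- are ignored for ordering).
Assembling the pieces gives 6-bromo-8-chloro-3-methyldodec-4-yne.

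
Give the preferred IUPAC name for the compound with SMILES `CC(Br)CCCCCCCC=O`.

9-bromodecanal

The longest chain bearing the –CHO group is 10 carbons long (decane).
The highest-priority functional group is an aldehyde (terminal –CHO), so the name ends in -al.
Choose the numbering such that the aldehyde carbon is C-1 by definition.
This places a bromo group at C-9.
Putting it together: 9-bromodecanal.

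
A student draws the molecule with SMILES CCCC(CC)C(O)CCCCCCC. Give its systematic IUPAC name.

The longest carbon chain that includes the –OH group has 12 carbons, so the parent hydride is dodecane.
The principal characteristic group is an alcohol (–OH), named with the suffix -ol.
The numbering direction is chosen so that numbering from this end puts the hydroxyl group at C-5 rather than C-8.
That gives the hydroxyl at C-5; an ethyl group at C-4.
Putting it together: 4-ethyldodecan-5-ol.

4-ethyldodecan-5-ol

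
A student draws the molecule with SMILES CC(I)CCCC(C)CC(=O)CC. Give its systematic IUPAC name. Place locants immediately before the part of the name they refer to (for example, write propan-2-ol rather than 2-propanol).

9-iodo-5-methyldecan-3-one

The longest carbon chain that includes the carbonyl has 10 carbons, so the parent hydride is decane.
The highest-priority functional group is a ketone (C=O on an internal carbon), so the name ends in -one.
Number the chain so that numbering from this end puts the carbonyl group at C-3 rather than C-8.
That gives the carbonyl at C-3; an iodo group at C-9; a methyl group at C-5.
Substituent prefixes are cited in alphabetical order (multiplying prefixes like di-/tri- are ignored for ordering).
Assembling the pieces gives 9-iodo-5-methyldecan-3-one.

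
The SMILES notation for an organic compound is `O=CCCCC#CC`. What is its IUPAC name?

Counting along the main chain through the –CHO group and the multiple bond gives 7 carbons: the parent is heptane.
The highest-priority functional group is an aldehyde (terminal –CHO), so the name ends in -al.
The chain contains a C≡C triple bond, so the unsaturation ending is -yne.
Number the chain so that the aldehyde carbon is C-1 by definition.
This places the triple bond between C-5 and C-6.
The name is hept-5-ynal.

hept-5-ynal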